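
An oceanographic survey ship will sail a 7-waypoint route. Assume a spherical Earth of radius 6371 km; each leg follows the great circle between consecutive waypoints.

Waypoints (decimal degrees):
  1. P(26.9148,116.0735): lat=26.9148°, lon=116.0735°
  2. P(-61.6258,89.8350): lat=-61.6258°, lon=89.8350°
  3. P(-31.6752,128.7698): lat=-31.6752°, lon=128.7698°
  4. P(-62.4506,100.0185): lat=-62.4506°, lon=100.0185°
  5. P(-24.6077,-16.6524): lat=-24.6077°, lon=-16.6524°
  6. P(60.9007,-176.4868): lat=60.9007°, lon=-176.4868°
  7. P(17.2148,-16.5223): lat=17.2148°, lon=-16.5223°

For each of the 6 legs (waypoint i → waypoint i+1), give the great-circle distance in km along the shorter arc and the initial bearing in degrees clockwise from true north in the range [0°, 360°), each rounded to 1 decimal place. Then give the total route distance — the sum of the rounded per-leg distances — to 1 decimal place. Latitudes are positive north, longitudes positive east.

Leg 1: dist=10123.5 km, bearing=192.1°
Leg 2: dist=4342.0 km, bearing=58.1°
Leg 3: dist=3985.3 km, bearing=202.3°
Leg 4: dist=8851.7 km, bearing=235.7°
Leg 5: dist=15696.2 km, bearing=344.5°
Leg 6: dist=11146.5 km, bearing=19.4°
Total: 54145.2 km

Leg 1: φ1=0.4697519, φ2=-1.0755731, Δφ=-1.5453250, Δλ=-0.4579482 rad; a=sin²(Δφ/2)+cosφ1·cosφ2·sin²(Δλ/2)=0.5090970778; c=2·atan2(√a, √(1-a))=1.588991486; dist=6371·c=10123.465 ≈ 10123.5 km; running total=10123.5 km
Leg 1 bearing: y=sinΔλ·cosφ2=-0.21010244, x=cosφ1·sinφ2-sinφ1·cosφ2·cosΔλ=-0.97751007; θ=atan2(y, x)=-167.8696° <0 so +360° → 192.1304° ≈ 192.1°
Leg 2: φ1=-1.0755731, φ2=-0.5528365, Δφ=0.5227366, Δλ=0.6795405 rad; a=sin²(Δφ/2)+cosφ1·cosφ2·sin²(Δλ/2)=0.1116924461; c=2·atan2(√a, √(1-a))=0.681521504; dist=6371·c=4341.974 ≈ 4342.0 km; running total=14465.5 km
Leg 2 bearing: y=sinΔλ·cosφ2=0.53482290, x=cosφ1·sinφ2-sinφ1·cosφ2·cosΔλ=0.33291657; θ=atan2(y, x)=58.0986° ≈ 58.1°
Leg 3: φ1=-0.5528365, φ2=-1.0899686, Δφ=-0.5371321, Δλ=-0.5018048 rad; a=sin²(Δφ/2)+cosφ1·cosφ2·sin²(Δλ/2)=0.0946735100; c=2·atan2(√a, √(1-a))=0.625529870; dist=6371·c=3985.251 ≈ 3985.3 km; running total=18450.8 km
Leg 3 bearing: y=sinΔλ·cosφ2=-0.22247286, x=cosφ1·sinφ2-sinφ1·cosφ2·cosΔλ=-0.54161570; θ=atan2(y, x)=-157.6692° <0 so +360° → 202.3308° ≈ 202.3°
Leg 4: φ1=-1.0899686, φ2=-0.4294854, Δφ=0.6604832, Δλ=-2.0362913 rad; a=sin²(Δφ/2)+cosφ1·cosφ2·sin²(Δλ/2)=0.4097816480; c=2·atan2(√a, √(1-a))=1.389365902; dist=6371·c=8851.650 ≈ 8851.7 km; running total=27302.5 km
Leg 4 bearing: y=sinΔλ·cosφ2=-0.81244291, x=cosφ1·sinφ2-sinφ1·cosφ2·cosΔλ=-0.55441781; θ=atan2(y, x)=-124.3100° <0 so +360° → 235.6900° ≈ 235.7°
Leg 5: φ1=-0.4294854, φ2=1.0629177, Δφ=1.4924031, Δλ=-2.7896365 rad; a=sin²(Δφ/2)+cosφ1·cosφ2·sin²(Δλ/2)=0.8894482343; c=2·atan2(√a, √(1-a))=2.463700626; dist=6371·c=15696.237 ≈ 15696.2 km; running total=42998.7 km
Leg 5 bearing: y=sinΔλ·cosφ2=-0.16765299, x=cosφ1·sinφ2-sinφ1·cosφ2·cosΔλ=0.60432836; θ=atan2(y, x)=-15.5051° <0 so +360° → 344.4949° ≈ 344.5°
Leg 6: φ1=1.0629177, φ2=0.3004549, Δφ=-0.7624628, Δλ=2.7919072 rad; a=sin²(Δφ/2)+cosφ1·cosφ2·sin²(Δλ/2)=0.5889129263; c=2·atan2(√a, √(1-a))=1.749572975; dist=6371·c=11146.529 ≈ 11146.5 km; running total=54145.2 km
Leg 6 bearing: y=sinΔλ·cosφ2=0.32725439, x=cosφ1·sinφ2-sinφ1·cosφ2·cosΔλ=0.92805309; θ=atan2(y, x)=19.4239° ≈ 19.4°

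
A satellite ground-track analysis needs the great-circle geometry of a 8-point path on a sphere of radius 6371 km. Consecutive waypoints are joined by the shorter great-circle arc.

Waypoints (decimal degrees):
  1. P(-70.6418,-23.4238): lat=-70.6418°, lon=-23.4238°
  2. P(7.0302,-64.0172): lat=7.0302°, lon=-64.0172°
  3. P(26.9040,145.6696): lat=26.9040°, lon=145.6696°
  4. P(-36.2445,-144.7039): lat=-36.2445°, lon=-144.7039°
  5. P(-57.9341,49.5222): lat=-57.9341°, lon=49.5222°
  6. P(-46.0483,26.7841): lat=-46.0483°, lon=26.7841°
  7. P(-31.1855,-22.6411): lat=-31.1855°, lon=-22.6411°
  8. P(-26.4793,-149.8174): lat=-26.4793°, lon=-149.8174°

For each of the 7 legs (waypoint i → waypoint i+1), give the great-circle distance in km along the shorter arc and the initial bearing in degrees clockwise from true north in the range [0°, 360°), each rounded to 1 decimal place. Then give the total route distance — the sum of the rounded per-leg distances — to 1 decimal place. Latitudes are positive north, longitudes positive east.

Leg 1: φ1=-1.2329320, φ2=0.1227001, Δφ=1.3556321, Δλ=-0.7084885 rad; a=sin²(Δφ/2)+cosφ1·cosφ2·sin²(Δλ/2)=0.4328313150; c=2·atan2(√a, √(1-a))=1.436051586; dist=6371·c=9149.085 ≈ 9149.1 km; running total=9149.1 km
Leg 1 bearing: y=sinΔλ·cosφ2=-0.64579474, x=cosφ1·sinφ2-sinφ1·cosφ2·cosΔλ=0.75160004; θ=atan2(y, x)=-40.6700° <0 so +360° → 319.3300° ≈ 319.3°
Leg 2: φ1=0.1227001, φ2=0.4695634, Δφ=0.3468632, Δλ=3.6597251 rad; a=sin²(Δφ/2)+cosφ1·cosφ2·sin²(Δλ/2)=0.8567555206; c=2·atan2(√a, √(1-a))=2.365292998; dist=6371·c=15069.282 ≈ 15069.3 km; running total=24218.4 km
Leg 2 bearing: y=sinΔλ·cosφ2=-0.44165470, x=cosφ1·sinφ2-sinφ1·cosφ2·cosΔλ=0.54391463; θ=atan2(y, x)=-39.0763° <0 so +360° → 320.9237° ≈ 320.9°
Leg 3: φ1=0.4695634, φ2=-0.6325859, Δφ=-1.1021492, Δλ=-5.0679736 rad; a=sin²(Δφ/2)+cosφ1·cosφ2·sin²(Δλ/2)=0.5085729711; c=2·atan2(√a, √(1-a))=1.587943109; dist=6371·c=10116.786 ≈ 10116.8 km; running total=34335.2 km
Leg 3 bearing: y=sinΔλ·cosφ2=0.75604914, x=cosφ1·sinφ2-sinφ1·cosφ2·cosΔλ=-0.65429023; θ=atan2(y, x)=130.8731° ≈ 130.9°
Leg 4: φ1=-0.6325859, φ2=-1.0111408, Δφ=-0.3785549, Δλ=3.3898849 rad; a=sin²(Δφ/2)+cosφ1·cosφ2·sin²(Δλ/2)=0.4570019621; c=2·atan2(√a, √(1-a))=1.484693902; dist=6371·c=9458.985 ≈ 9459.0 km; running total=43794.2 km
Leg 4 bearing: y=sinΔλ·cosφ2=-0.13046673, x=cosφ1·sinφ2-sinφ1·cosφ2·cosΔλ=-0.98771611; θ=atan2(y, x)=-172.4754° <0 so +360° → 187.5246° ≈ 187.5°
Leg 5: φ1=-1.0111408, φ2=-0.8036944, Δφ=0.2074463, Δλ=-0.3968547 rad; a=sin²(Δφ/2)+cosφ1·cosφ2·sin²(Δλ/2)=0.0250384071; c=2·atan2(√a, √(1-a))=0.317806339; dist=6371·c=2024.744 ≈ 2024.7 km; running total=45818.9 km
Leg 5 bearing: y=sinΔλ·cosφ2=-0.26826447, x=cosφ1·sinφ2-sinφ1·cosφ2·cosΔλ=0.16025017; θ=atan2(y, x)=-59.1476° <0 so +360° → 300.8524° ≈ 300.9°
Leg 6: φ1=-0.8036944, φ2=-0.5442897, Δφ=0.2594048, Δλ=-0.8626325 rad; a=sin²(Δφ/2)+cosφ1·cosφ2·sin²(Δλ/2)=0.1205055517; c=2·atan2(√a, √(1-a))=0.709037528; dist=6371·c=4517.278 ≈ 4517.3 km; running total=50336.2 km
Leg 6 bearing: y=sinΔλ·cosφ2=-0.64979786, x=cosφ1·sinφ2-sinφ1·cosφ2·cosΔλ=0.04121402; θ=atan2(y, x)=-86.3708° <0 so +360° → 273.6292° ≈ 273.6°
Leg 7: φ1=-0.5442897, φ2=-0.4621510, Δφ=0.0821387, Δλ=-2.2196452 rad; a=sin²(Δφ/2)+cosφ1·cosφ2·sin²(Δλ/2)=0.6159204817; c=2·atan2(√a, √(1-a))=1.804766112; dist=6371·c=11498.165 ≈ 11498.2 km; running total=61834.4 km
Leg 7 bearing: y=sinΔλ·cosφ2=-0.71319414, x=cosφ1·sinφ2-sinφ1·cosφ2·cosΔλ=-0.66151635; θ=atan2(y, x)=-132.8472° <0 so +360° → 227.1528° ≈ 227.2°

Leg 1: dist=9149.1 km, bearing=319.3°
Leg 2: dist=15069.3 km, bearing=320.9°
Leg 3: dist=10116.8 km, bearing=130.9°
Leg 4: dist=9459.0 km, bearing=187.5°
Leg 5: dist=2024.7 km, bearing=300.9°
Leg 6: dist=4517.3 km, bearing=273.6°
Leg 7: dist=11498.2 km, bearing=227.2°
Total: 61834.4 km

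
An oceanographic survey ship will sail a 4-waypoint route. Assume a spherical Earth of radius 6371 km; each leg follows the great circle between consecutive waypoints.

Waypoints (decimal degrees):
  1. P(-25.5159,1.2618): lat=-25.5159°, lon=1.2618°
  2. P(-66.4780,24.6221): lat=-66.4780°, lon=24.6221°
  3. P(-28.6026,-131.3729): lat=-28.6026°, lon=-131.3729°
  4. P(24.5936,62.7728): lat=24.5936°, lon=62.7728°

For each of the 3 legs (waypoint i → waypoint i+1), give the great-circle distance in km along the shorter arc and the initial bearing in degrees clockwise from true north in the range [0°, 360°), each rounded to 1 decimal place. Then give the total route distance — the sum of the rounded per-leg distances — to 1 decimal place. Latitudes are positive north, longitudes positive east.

Leg 1: φ1=-0.4453365, φ2=-1.1602600, Δφ=-0.7149235, Δλ=0.4077141 rad; a=sin²(Δφ/2)+cosφ1·cosφ2·sin²(Δλ/2)=0.1371901602; c=2·atan2(√a, √(1-a))=0.758861788; dist=6371·c=4834.708 ≈ 4834.7 km; running total=4834.7 km
Leg 1 bearing: y=sinΔλ·cosφ2=0.15824836, x=cosφ1·sinφ2-sinφ1·cosφ2·cosΔλ=-0.66965180; θ=atan2(y, x)=166.7041° ≈ 166.7°
Leg 2: φ1=-1.1602600, φ2=-0.4992095, Δφ=0.6610504, Δλ=-2.7226264 rad; a=sin²(Δφ/2)+cosφ1·cosφ2·sin²(Δλ/2)=0.4405686265; c=2·atan2(√a, √(1-a))=1.451651896; dist=6371·c=9248.474 ≈ 9248.5 km; running total=14083.2 km
Leg 2 bearing: y=sinΔλ·cosφ2=-0.35716900, x=cosφ1·sinφ2-sinφ1·cosφ2·cosΔλ=-0.92644587; θ=atan2(y, x)=-158.9171° <0 so +360° → 201.0829° ≈ 201.1°
Leg 3: φ1=-0.4992095, φ2=0.4292393, Δφ=0.9284488, Δλ=3.3884817 rad; a=sin²(Δφ/2)+cosφ1·cosφ2·sin²(Δλ/2)=0.9866730470; c=2·atan2(√a, √(1-a))=2.910191876; dist=6371·c=18540.832 ≈ 18540.8 km; running total=32624.0 km
Leg 3 bearing: y=sinΔλ·cosφ2=-0.22221823, x=cosφ1·sinφ2-sinφ1·cosφ2·cosΔλ=-0.05671367; θ=atan2(y, x)=-104.3172° <0 so +360° → 255.6828° ≈ 255.7°

Leg 1: dist=4834.7 km, bearing=166.7°
Leg 2: dist=9248.5 km, bearing=201.1°
Leg 3: dist=18540.8 km, bearing=255.7°
Total: 32624.0 km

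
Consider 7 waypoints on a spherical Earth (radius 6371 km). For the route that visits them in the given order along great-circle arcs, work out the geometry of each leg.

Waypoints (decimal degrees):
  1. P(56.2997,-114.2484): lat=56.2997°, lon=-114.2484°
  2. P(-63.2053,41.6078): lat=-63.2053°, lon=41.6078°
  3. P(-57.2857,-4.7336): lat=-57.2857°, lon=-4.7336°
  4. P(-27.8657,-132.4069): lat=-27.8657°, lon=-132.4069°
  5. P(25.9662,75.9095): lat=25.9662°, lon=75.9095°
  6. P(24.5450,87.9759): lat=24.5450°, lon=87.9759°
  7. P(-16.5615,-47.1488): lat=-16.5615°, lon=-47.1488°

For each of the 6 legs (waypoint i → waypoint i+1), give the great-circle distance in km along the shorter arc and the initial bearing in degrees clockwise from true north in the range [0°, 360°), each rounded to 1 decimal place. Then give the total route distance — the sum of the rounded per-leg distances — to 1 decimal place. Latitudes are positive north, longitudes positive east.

Leg 1: φ1=0.9826151, φ2=-1.1031406, Δφ=-2.0857557, Δλ=2.7202038 rad; a=sin²(Δφ/2)+cosφ1·cosφ2·sin²(Δλ/2)=0.9854326359; c=2·atan2(√a, √(1-a))=2.899612036; dist=6371·c=18473.428 ≈ 18473.4 km; running total=18473.4 km
Leg 1 bearing: y=sinΔλ·cosφ2=0.18438784, x=cosφ1·sinφ2-sinφ1·cosφ2·cosΔλ=-0.15304166; θ=atan2(y, x)=129.6926° ≈ 129.7°
Leg 2: φ1=-1.1031406, φ2=-0.9998241, Δφ=0.1033165, Δλ=-0.8088100 rad; a=sin²(Δφ/2)+cosφ1·cosφ2·sin²(Δλ/2)=0.0403853734; c=2·atan2(√a, √(1-a))=0.404677925; dist=6371·c=2578.203 ≈ 2578.2 km; running total=21051.6 km
Leg 2 bearing: y=sinΔλ·cosφ2=-0.39099753, x=cosφ1·sinφ2-sinφ1·cosφ2·cosΔλ=-0.04624406; θ=atan2(y, x)=-96.7452° <0 so +360° → 263.2548° ≈ 263.3°
Leg 3: φ1=-0.9998241, φ2=-0.4863482, Δφ=0.5134759, Δλ=-2.2283195 rad; a=sin²(Δφ/2)+cosφ1·cosφ2·sin²(Δλ/2)=0.4493705996; c=2·atan2(√a, √(1-a))=1.469363682; dist=6371·c=9361.316 ≈ 9361.3 km; running total=30412.9 km
Leg 3 bearing: y=sinΔλ·cosφ2=-0.69972953, x=cosφ1·sinφ2-sinφ1·cosφ2·cosΔλ=-0.70719533; θ=atan2(y, x)=-135.3040° <0 so +360° → 224.6960° ≈ 224.7°
Leg 4: φ1=-0.4863482, φ2=0.4531957, Δφ=0.9395439, Δλ=3.6358071 rad; a=sin²(Δφ/2)+cosφ1·cosφ2·sin²(Δλ/2)=0.9521728080; c=2·atan2(√a, √(1-a))=2.700640319; dist=6371·c=17205.779 ≈ 17205.8 km; running total=47618.7 km
Leg 4 bearing: y=sinΔλ·cosφ2=-0.42645675, x=cosφ1·sinφ2-sinφ1·cosφ2·cosΔλ=0.01713612; θ=atan2(y, x)=-87.6989° <0 so +360° → 272.3011° ≈ 272.3°
Leg 5: φ1=0.4531957, φ2=0.4283911, Δφ=-0.0248046, Δλ=0.2105984 rad; a=sin²(Δφ/2)+cosφ1·cosφ2·sin²(Δλ/2)=0.0091881570; c=2·atan2(√a, √(1-a))=0.192004547; dist=6371·c=1223.261 ≈ 1223.3 km; running total=48842.0 km
Leg 5 bearing: y=sinΔλ·cosφ2=0.19015482, x=cosφ1·sinφ2-sinφ1·cosφ2·cosΔλ=-0.01600258; θ=atan2(y, x)=94.8104° ≈ 94.8°
Leg 6: φ1=0.4283911, φ2=-0.2890527, Δφ=-0.7174438, Δλ=-2.3583709 rad; a=sin²(Δφ/2)+cosφ1·cosφ2·sin²(Δλ/2)=0.8681376604; c=2·atan2(√a, √(1-a))=2.398345748; dist=6371·c=15279.861 ≈ 15279.9 km; running total=64121.9 km
Leg 6 bearing: y=sinΔλ·cosφ2=-0.67629526, x=cosφ1·sinφ2-sinφ1·cosφ2·cosΔλ=0.02287747; θ=atan2(y, x)=-88.0626° <0 so +360° → 271.9374° ≈ 271.9°

Leg 1: dist=18473.4 km, bearing=129.7°
Leg 2: dist=2578.2 km, bearing=263.3°
Leg 3: dist=9361.3 km, bearing=224.7°
Leg 4: dist=17205.8 km, bearing=272.3°
Leg 5: dist=1223.3 km, bearing=94.8°
Leg 6: dist=15279.9 km, bearing=271.9°
Total: 64121.9 km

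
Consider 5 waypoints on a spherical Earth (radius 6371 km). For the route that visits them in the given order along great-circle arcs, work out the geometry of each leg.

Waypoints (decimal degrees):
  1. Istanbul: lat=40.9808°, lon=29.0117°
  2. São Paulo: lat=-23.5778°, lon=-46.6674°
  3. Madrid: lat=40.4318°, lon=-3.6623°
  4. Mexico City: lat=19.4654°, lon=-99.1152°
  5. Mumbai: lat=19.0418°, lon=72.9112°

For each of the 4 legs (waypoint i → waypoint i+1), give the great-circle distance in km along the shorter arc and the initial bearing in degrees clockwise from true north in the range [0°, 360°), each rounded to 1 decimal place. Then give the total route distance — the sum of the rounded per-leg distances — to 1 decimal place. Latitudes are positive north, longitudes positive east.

Leg 1: φ1=0.7152499, φ2=-0.4115102, Δφ=-1.1267601, Δλ=-1.3208495 rad; a=sin²(Δφ/2)+cosφ1·cosφ2·sin²(Δλ/2)=0.5455868784; c=2·atan2(√a, √(1-a))=1.662096874; dist=6371·c=10589.219 ≈ 10589.2 km; running total=10589.2 km
Leg 1 bearing: y=sinΔλ·cosφ2=-0.88803751, x=cosφ1·sinφ2-sinφ1·cosφ2·cosΔλ=-0.45064035; θ=atan2(y, x)=-116.9058° <0 so +360° → 243.0942° ≈ 243.1°
Leg 2: φ1=-0.4115102, φ2=0.7056680, Δφ=1.1171783, Δλ=0.7505806 rad; a=sin²(Δφ/2)+cosφ1·cosφ2·sin²(Δλ/2)=0.3746192461; c=2·atan2(√a, √(1-a))=1.317329510; dist=6371·c=8392.706 ≈ 8392.7 km; running total=18981.9 km
Leg 2 bearing: y=sinΔλ·cosφ2=0.51917202, x=cosφ1·sinφ2-sinφ1·cosφ2·cosΔλ=0.81705513; θ=atan2(y, x)=32.4326° ≈ 32.4°
Leg 3: φ1=0.7056680, φ2=0.3397353, Δφ=-0.3659327, Δλ=-1.6659674 rad; a=sin²(Δφ/2)+cosφ1·cosφ2·sin²(Δλ/2)=0.4260399064; c=2·atan2(√a, √(1-a))=1.422331333; dist=6371·c=9061.673 ≈ 9061.7 km; running total=28043.6 km
Leg 3 bearing: y=sinΔλ·cosφ2=-0.93857621, x=cosφ1·sinφ2-sinφ1·cosφ2·cosΔλ=0.31176004; θ=atan2(y, x)=-71.6254° <0 so +360° → 288.3746° ≈ 288.4°
Leg 4: φ1=0.3397353, φ2=0.3323421, Δφ=-0.0073932, Δλ=3.0024271 rad; a=sin²(Δφ/2)+cosφ1·cosφ2·sin²(Δλ/2)=0.8869566929; c=2·atan2(√a, √(1-a))=2.455793798; dist=6371·c=15645.862 ≈ 15645.9 km; running total=43689.5 km
Leg 4 bearing: y=sinΔλ·cosφ2=0.13112633, x=cosφ1·sinφ2-sinφ1·cosφ2·cosΔλ=0.61956756; θ=atan2(y, x)=11.9498° ≈ 11.9°

Leg 1: dist=10589.2 km, bearing=243.1°
Leg 2: dist=8392.7 km, bearing=32.4°
Leg 3: dist=9061.7 km, bearing=288.4°
Leg 4: dist=15645.9 km, bearing=11.9°
Total: 43689.5 km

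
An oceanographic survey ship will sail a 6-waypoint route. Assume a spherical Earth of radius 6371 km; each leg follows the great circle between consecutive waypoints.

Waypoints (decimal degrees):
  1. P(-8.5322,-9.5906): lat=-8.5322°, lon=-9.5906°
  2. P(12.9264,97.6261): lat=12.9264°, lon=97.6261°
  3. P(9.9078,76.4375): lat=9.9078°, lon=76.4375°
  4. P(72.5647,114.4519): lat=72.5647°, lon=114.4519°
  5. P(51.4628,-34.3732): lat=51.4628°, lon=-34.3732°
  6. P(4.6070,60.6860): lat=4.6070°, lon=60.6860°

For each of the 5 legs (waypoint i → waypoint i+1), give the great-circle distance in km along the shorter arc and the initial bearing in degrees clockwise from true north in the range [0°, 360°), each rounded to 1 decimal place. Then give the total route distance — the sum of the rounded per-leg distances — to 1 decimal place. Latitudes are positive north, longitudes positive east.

Leg 1: dist=12072.6 km, bearing=79.2°
Leg 2: dist=2332.9 km, bearing=263.9°
Leg 3: dist=7408.7 km, bearing=11.6°
Leg 4: dist=6014.3 km, bearing=336.5°
Leg 5: dist=9956.2 km, bearing=83.2°
Total: 37784.7 km

Leg 1: φ1=-0.1489150, φ2=0.2256082, Δφ=0.3745232, Δλ=1.8712844 rad; a=sin²(Δφ/2)+cosφ1·cosφ2·sin²(Δλ/2)=0.6592410291; c=2·atan2(√a, √(1-a))=1.894924058; dist=6371·c=12072.561 ≈ 12072.6 km; running total=12072.6 km
Leg 1 bearing: y=sinΔλ·cosφ2=0.93098587, x=cosφ1·sinφ2-sinφ1·cosφ2·cosΔλ=0.17842224; θ=atan2(y, x)=79.1509° ≈ 79.2°
Leg 2: φ1=0.2256082, φ2=0.1729237, Δφ=-0.0526845, Δλ=-0.3698108 rad; a=sin²(Δφ/2)+cosφ1·cosφ2·sin²(Δλ/2)=0.0331479282; c=2·atan2(√a, √(1-a))=0.366173764; dist=6371·c=2332.893 ≈ 2332.9 km; running total=14405.5 km
Leg 2 bearing: y=sinΔλ·cosφ2=-0.35604853, x=cosφ1·sinφ2-sinφ1·cosφ2·cosΔλ=-0.03776266; θ=atan2(y, x)=-96.0542° <0 so +360° → 263.9458° ≈ 263.9°
Leg 3: φ1=0.1729237, φ2=1.2664929, Δφ=1.0935692, Δλ=0.6634764 rad; a=sin²(Δφ/2)+cosφ1·cosφ2·sin²(Δλ/2)=0.3016492698; c=2·atan2(√a, √(1-a))=1.162875668; dist=6371·c=7408.681 ≈ 7408.7 km; running total=21814.2 km
Leg 3 bearing: y=sinΔλ·cosφ2=0.18452915, x=cosφ1·sinφ2-sinφ1·cosφ2·cosΔλ=0.89920907; θ=atan2(y, x)=11.5968° ≈ 11.6°
Leg 4: φ1=1.2664929, φ2=0.8981953, Δφ=-0.3682976, Δλ=-2.5974880 rad; a=sin²(Δφ/2)+cosφ1·cosφ2·sin²(Δλ/2)=0.2067258307; c=2·atan2(√a, √(1-a))=0.944005858; dist=6371·c=6014.261 ≈ 6014.3 km; running total=27828.5 km
Leg 4 bearing: y=sinΔλ·cosφ2=-0.32250906, x=cosφ1·sinφ2-sinφ1·cosφ2·cosΔλ=0.74293267; θ=atan2(y, x)=-23.4658° <0 so +360° → 336.5342° ≈ 336.5°
Leg 5: φ1=0.8981953, φ2=0.0804073, Δφ=-0.8177880, Δλ=1.6590960 rad; a=sin²(Δφ/2)+cosφ1·cosφ2·sin²(Δλ/2)=0.4959682889; c=2·atan2(√a, √(1-a))=1.562732817; dist=6371·c=9956.171 ≈ 9956.2 km; running total=37784.7 km
Leg 5 bearing: y=sinΔλ·cosφ2=0.99288577, x=cosφ1·sinφ2-sinφ1·cosφ2·cosΔλ=0.11879739; θ=atan2(y, x)=83.1771° ≈ 83.2°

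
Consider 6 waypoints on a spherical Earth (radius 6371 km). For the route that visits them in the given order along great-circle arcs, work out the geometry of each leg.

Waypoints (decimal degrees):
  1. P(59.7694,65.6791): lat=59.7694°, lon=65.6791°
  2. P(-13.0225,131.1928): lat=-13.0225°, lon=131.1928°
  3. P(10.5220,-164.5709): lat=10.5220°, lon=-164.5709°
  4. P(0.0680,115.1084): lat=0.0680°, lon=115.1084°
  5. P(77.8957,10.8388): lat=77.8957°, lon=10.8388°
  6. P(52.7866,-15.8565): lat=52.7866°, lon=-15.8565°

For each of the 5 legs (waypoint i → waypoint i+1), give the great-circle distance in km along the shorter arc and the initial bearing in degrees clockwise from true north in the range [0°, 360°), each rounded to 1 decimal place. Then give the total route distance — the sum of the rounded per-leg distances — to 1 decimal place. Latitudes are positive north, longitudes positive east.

Leg 1: φ1=1.0431728, φ2=-0.2272855, Δφ=-1.2704583, Δλ=1.1434298 rad; a=sin²(Δφ/2)+cosφ1·cosφ2·sin²(Δλ/2)=0.4956878858; c=2·atan2(√a, √(1-a))=1.562171992; dist=6371·c=9952.598 ≈ 9952.6 km; running total=9952.6 km
Leg 1 bearing: y=sinΔλ·cosφ2=0.88665515, x=cosφ1·sinφ2-sinφ1·cosφ2·cosΔλ=-0.46235080; θ=atan2(y, x)=117.5400° ≈ 117.5°
Leg 2: φ1=-0.2272855, φ2=0.1836435, Δφ=0.4109290, Δλ=-5.1620504 rad; a=sin²(Δφ/2)+cosφ1·cosφ2·sin²(Δλ/2)=0.3123939590; c=2·atan2(√a, √(1-a))=1.186170765; dist=6371·c=7557.094 ≈ 7557.1 km; running total=17509.7 km
Leg 2 bearing: y=sinΔλ·cosφ2=0.88545072, x=cosφ1·sinφ2-sinφ1·cosφ2·cosΔλ=0.27421328; θ=atan2(y, x)=72.7929° ≈ 72.8°
Leg 3: φ1=0.1836435, φ2=0.0011868, Δφ=-0.1824567, Δλ=4.8813246 rad; a=sin²(Δφ/2)+cosφ1·cosφ2·sin²(Δλ/2)=0.4172386601; c=2·atan2(√a, √(1-a))=1.404508349; dist=6371·c=8948.123 ≈ 8948.1 km; running total=26457.8 km
Leg 3 bearing: y=sinΔλ·cosφ2=-0.98576358, x=cosφ1·sinφ2-sinφ1·cosφ2·cosΔλ=-0.02953644; θ=atan2(y, x)=-91.7162° <0 so +360° → 268.2838° ≈ 268.3°
Leg 4: φ1=0.0011868, φ2=1.3595364, Δφ=1.3583496, Δλ=-1.8198478 rad; a=sin²(Δφ/2)+cosφ1·cosφ2·sin²(Δλ/2)=0.5252627054; c=2·atan2(√a, √(1-a))=1.621343259; dist=6371·c=10329.578 ≈ 10329.6 km; running total=36787.4 km
Leg 4 bearing: y=sinΔλ·cosφ2=-0.20322224, x=cosφ1·sinφ2-sinφ1·cosφ2·cosΔλ=0.97782816; θ=atan2(y, x)=-11.7407° <0 so +360° → 348.2593° ≈ 348.3°
Leg 5: φ1=1.3595364, φ2=0.9213000, Δφ=-0.4382365, Δλ=-0.4659209 rad; a=sin²(Δφ/2)+cosφ1·cosφ2·sin²(Δλ/2)=0.0540082029; c=2·atan2(√a, √(1-a))=0.469082150; dist=6371·c=2988.522 ≈ 2988.5 km; running total=39775.9 km
Leg 5 bearing: y=sinΔλ·cosφ2=-0.27169724, x=cosφ1·sinφ2-sinφ1·cosφ2·cosΔλ=-0.36131133; θ=atan2(y, x)=-143.0577° <0 so +360° → 216.9423° ≈ 216.9°

Leg 1: dist=9952.6 km, bearing=117.5°
Leg 2: dist=7557.1 km, bearing=72.8°
Leg 3: dist=8948.1 km, bearing=268.3°
Leg 4: dist=10329.6 km, bearing=348.3°
Leg 5: dist=2988.5 km, bearing=216.9°
Total: 39775.9 km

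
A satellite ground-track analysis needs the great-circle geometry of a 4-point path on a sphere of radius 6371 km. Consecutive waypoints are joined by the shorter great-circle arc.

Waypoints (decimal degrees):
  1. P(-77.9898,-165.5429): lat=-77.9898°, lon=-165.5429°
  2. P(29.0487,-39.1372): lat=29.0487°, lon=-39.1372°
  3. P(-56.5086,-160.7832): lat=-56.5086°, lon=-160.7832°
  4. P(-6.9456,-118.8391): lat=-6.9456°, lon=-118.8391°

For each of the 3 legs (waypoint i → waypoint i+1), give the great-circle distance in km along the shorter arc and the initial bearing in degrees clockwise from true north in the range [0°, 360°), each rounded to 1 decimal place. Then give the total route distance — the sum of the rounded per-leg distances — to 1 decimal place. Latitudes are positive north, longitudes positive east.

Leg 1: φ1=-1.3611788, φ2=0.5069955, Δφ=1.8681743, Δλ=2.2061957 rad; a=sin²(Δφ/2)+cosφ1·cosφ2·sin²(Δλ/2)=0.7914439293; c=2·atan2(√a, √(1-a))=2.193074563; dist=6371·c=13972.078 ≈ 13972.1 km; running total=13972.1 km
Leg 1 bearing: y=sinΔλ·cosφ2=0.70359243, x=cosφ1·sinφ2-sinφ1·cosφ2·cosΔλ=-0.40644733; θ=atan2(y, x)=120.0139° ≈ 120.0°
Leg 2: φ1=0.5069955, φ2=-0.9862611, Δφ=-1.4932566, Δλ=-2.1231232 rad; a=sin²(Δφ/2)+cosφ1·cosφ2·sin²(Δλ/2)=0.8290176796; c=2·atan2(√a, √(1-a))=2.289002974; dist=6371·c=14583.238 ≈ 14583.2 km; running total=28555.3 km
Leg 2 bearing: y=sinΔλ·cosφ2=-0.46976070, x=cosφ1·sinφ2-sinφ1·cosφ2·cosΔλ=-0.58848480; θ=atan2(y, x)=-141.4012° <0 so +360° → 218.5988° ≈ 218.6°
Leg 3: φ1=-0.9862611, φ2=-0.1212236, Δφ=0.8650375, Δλ=0.7320626 rad; a=sin²(Δφ/2)+cosφ1·cosφ2·sin²(Δλ/2)=0.2458633162; c=2·atan2(√a, √(1-a))=1.037617650; dist=6371·c=6610.662 ≈ 6610.7 km; running total=35166.0 km
Leg 3 bearing: y=sinΔλ·cosφ2=0.66350010, x=cosφ1·sinφ2-sinφ1·cosφ2·cosΔλ=0.54902259; θ=atan2(y, x)=50.3935° ≈ 50.4°

Leg 1: dist=13972.1 km, bearing=120.0°
Leg 2: dist=14583.2 km, bearing=218.6°
Leg 3: dist=6610.7 km, bearing=50.4°
Total: 35166.0 km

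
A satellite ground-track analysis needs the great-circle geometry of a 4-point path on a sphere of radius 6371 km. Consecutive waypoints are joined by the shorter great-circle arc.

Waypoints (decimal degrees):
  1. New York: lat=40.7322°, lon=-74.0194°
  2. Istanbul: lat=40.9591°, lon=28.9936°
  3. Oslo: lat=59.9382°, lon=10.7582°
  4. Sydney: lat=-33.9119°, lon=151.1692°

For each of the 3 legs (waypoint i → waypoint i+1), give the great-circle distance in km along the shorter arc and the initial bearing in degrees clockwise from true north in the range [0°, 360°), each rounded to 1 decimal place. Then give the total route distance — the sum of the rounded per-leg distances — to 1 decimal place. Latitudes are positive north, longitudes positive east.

Leg 1: φ1=0.7109110, φ2=0.7148712, Δφ=0.0039602, Δλ=1.7979160 rad; a=sin²(Δφ/2)+cosφ1·cosφ2·sin²(Δλ/2)=0.3505558699; c=2·atan2(√a, √(1-a))=1.267268879; dist=6371·c=8073.770 ≈ 8073.8 km; running total=8073.8 km
Leg 1 bearing: y=sinΔλ·cosφ2=0.73578399, x=cosφ1·sinφ2-sinφ1·cosφ2·cosΔλ=0.60769049; θ=atan2(y, x)=50.4464° ≈ 50.4°
Leg 2: φ1=0.7148712, φ2=1.0461189, Δφ=0.3312478, Δλ=-0.3182678 rad; a=sin²(Δφ/2)+cosφ1·cosφ2·sin²(Δλ/2)=0.0366805369; c=2·atan2(√a, √(1-a))=0.385424495; dist=6371·c=2455.539 ≈ 2455.5 km; running total=10529.3 km
Leg 2 bearing: y=sinΔλ·cosφ2=-0.15675311, x=cosφ1·sinφ2-sinφ1·cosφ2·cosΔλ=0.34171445; θ=atan2(y, x)=-24.6421° <0 so +360° → 335.3579° ≈ 335.4°
Leg 3: φ1=1.0461189, φ2=-0.5918743, Δφ=-1.6379932, Δλ=2.4506343 rad; a=sin²(Δφ/2)+cosφ1·cosφ2·sin²(Δλ/2)=0.9016203167; c=2·atan2(√a, √(1-a))=2.503512216; dist=6371·c=15949.876 ≈ 15949.9 km; running total=26479.2 km
Leg 3 bearing: y=sinΔλ·cosφ2=0.52887312, x=cosφ1·sinφ2-sinφ1·cosφ2·cosΔλ=0.27403962; θ=atan2(y, x)=62.6087° ≈ 62.6°

Leg 1: dist=8073.8 km, bearing=50.4°
Leg 2: dist=2455.5 km, bearing=335.4°
Leg 3: dist=15949.9 km, bearing=62.6°
Total: 26479.2 km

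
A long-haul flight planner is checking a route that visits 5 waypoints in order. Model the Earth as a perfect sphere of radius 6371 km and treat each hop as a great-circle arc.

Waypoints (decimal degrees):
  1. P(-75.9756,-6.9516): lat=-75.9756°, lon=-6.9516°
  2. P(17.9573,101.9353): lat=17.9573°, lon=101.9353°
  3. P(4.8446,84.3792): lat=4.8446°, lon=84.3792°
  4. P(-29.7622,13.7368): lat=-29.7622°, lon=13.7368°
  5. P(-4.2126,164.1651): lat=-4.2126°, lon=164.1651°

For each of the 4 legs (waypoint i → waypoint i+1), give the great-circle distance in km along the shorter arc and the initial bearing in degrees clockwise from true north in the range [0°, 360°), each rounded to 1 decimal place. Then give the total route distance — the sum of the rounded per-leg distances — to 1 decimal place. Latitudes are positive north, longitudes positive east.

Leg 1: φ1=-1.3260244, φ2=0.3134140, Δφ=1.6394384, Δλ=1.9004349 rad; a=sin²(Δφ/2)+cosφ1·cosφ2·sin²(Δλ/2)=0.6868705587; c=2·atan2(√a, √(1-a))=1.953835492; dist=6371·c=12447.886 ≈ 12447.9 km; running total=12447.9 km
Leg 1 bearing: y=sinΔλ·cosφ2=0.90006870, x=cosφ1·sinφ2-sinφ1·cosφ2·cosΔλ=-0.22403996; θ=atan2(y, x)=103.9777° ≈ 104.0°
Leg 2: φ1=0.3134140, φ2=0.0845542, Δφ=-0.2288598, Δλ=-0.3064117 rad; a=sin²(Δφ/2)+cosφ1·cosφ2·sin²(Δλ/2)=0.0351124813; c=2·atan2(√a, √(1-a))=0.376995053; dist=6371·c=2401.835 ≈ 2401.8 km; running total=14849.7 km
Leg 2 bearing: y=sinΔλ·cosφ2=-0.30056184, x=cosφ1·sinφ2-sinφ1·cosφ2·cosΔλ=-0.21255814; θ=atan2(y, x)=-125.2681° <0 so +360° → 234.7319° ≈ 234.7°
Leg 3: φ1=0.0845542, φ2=-0.5194484, Δφ=-0.6040026, Δλ=-1.2329425 rad; a=sin²(Δφ/2)+cosφ1·cosφ2·sin²(Δλ/2)=0.3776050117; c=2·atan2(√a, √(1-a))=1.323493254; dist=6371·c=8431.976 ≈ 8432.0 km; running total=23281.7 km
Leg 3 bearing: y=sinΔλ·cosφ2=-0.81901827, x=cosφ1·sinφ2-sinφ1·cosφ2·cosΔλ=-0.51892864; θ=atan2(y, x)=-122.3583° <0 so +360° → 237.6417° ≈ 237.6°
Leg 4: φ1=-0.5194484, φ2=-0.0735237, Δφ=0.4459246, Δλ=2.6254691 rad; a=sin²(Δφ/2)+cosφ1·cosφ2·sin²(Δλ/2)=0.8582550402; c=2·atan2(√a, √(1-a))=2.369582785; dist=6371·c=15096.612 ≈ 15096.6 km; running total=38378.3 km
Leg 4 bearing: y=sinΔλ·cosφ2=0.49217904, x=cosφ1·sinφ2-sinφ1·cosφ2·cosΔλ=-0.49434107; θ=atan2(y, x)=135.1256° ≈ 135.1°

Leg 1: dist=12447.9 km, bearing=104.0°
Leg 2: dist=2401.8 km, bearing=234.7°
Leg 3: dist=8432.0 km, bearing=237.6°
Leg 4: dist=15096.6 km, bearing=135.1°
Total: 38378.3 km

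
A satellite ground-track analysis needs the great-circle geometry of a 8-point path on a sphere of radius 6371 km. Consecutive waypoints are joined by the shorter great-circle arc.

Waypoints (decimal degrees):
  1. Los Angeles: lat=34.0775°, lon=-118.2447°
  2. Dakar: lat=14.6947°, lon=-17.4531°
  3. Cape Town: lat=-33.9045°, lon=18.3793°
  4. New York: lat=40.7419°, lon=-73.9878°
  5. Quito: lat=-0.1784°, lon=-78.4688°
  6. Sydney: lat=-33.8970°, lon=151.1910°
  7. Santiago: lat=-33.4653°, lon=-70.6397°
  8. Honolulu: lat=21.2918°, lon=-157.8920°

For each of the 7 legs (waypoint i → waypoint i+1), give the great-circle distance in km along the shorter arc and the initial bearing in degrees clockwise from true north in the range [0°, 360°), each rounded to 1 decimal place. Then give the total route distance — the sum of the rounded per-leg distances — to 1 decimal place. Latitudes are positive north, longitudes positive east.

Leg 1: φ1=0.5947646, φ2=0.2564709, Δφ=-0.3382937, Δλ=1.7591453 rad; a=sin²(Δφ/2)+cosφ1·cosφ2·sin²(Δλ/2)=0.5039392080; c=2·atan2(√a, √(1-a))=1.578674824; dist=6371·c=10057.737 ≈ 10057.7 km; running total=10057.7 km
Leg 1 bearing: y=sinΔλ·cosφ2=0.95018440, x=cosφ1·sinφ2-sinφ1·cosφ2·cosΔλ=0.31158874; θ=atan2(y, x)=71.8444° ≈ 71.8°
Leg 2: φ1=0.2564709, φ2=-0.5917452, Δφ=-0.8482161, Δλ=0.6253934 rad; a=sin²(Δφ/2)+cosφ1·cosφ2·sin²(Δλ/2)=0.2453126515; c=2·atan2(√a, √(1-a))=1.036338329; dist=6371·c=6602.511 ≈ 6602.5 km; running total=16660.2 km
Leg 2 bearing: y=sinΔλ·cosφ2=0.48587701, x=cosφ1·sinφ2-sinφ1·cosφ2·cosΔλ=-0.71025414; θ=atan2(y, x)=145.6244° ≈ 145.6°
Leg 3: φ1=-0.5917452, φ2=0.7110803, Δφ=1.3028255, Δλ=-1.6121100 rad; a=sin²(Δφ/2)+cosφ1·cosφ2·sin²(Δλ/2)=0.6950141659; c=2·atan2(√a, √(1-a))=1.971458688; dist=6371·c=12560.163 ≈ 12560.2 km; running total=29220.4 km
Leg 3 bearing: y=sinΔλ·cosφ2=-0.75701076, x=cosφ1·sinφ2-sinφ1·cosφ2·cosΔλ=0.52422573; θ=atan2(y, x)=-55.2976° <0 so +360° → 304.7024° ≈ 304.7°
Leg 4: φ1=0.7110803, φ2=-0.0031137, Δφ=-0.7141940, Δλ=-0.0782082 rad; a=sin²(Δφ/2)+cosφ1·cosφ2·sin²(Δλ/2)=0.1233472381; c=2·atan2(√a, √(1-a))=0.717722504; dist=6371·c=4572.610 ≈ 4572.6 km; running total=33793.0 km
Leg 4 bearing: y=sinΔλ·cosφ2=-0.07812812, x=cosφ1·sinφ2-sinφ1·cosφ2·cosΔλ=-0.65301362; θ=atan2(y, x)=-173.1774° <0 so +360° → 186.8226° ≈ 186.8°
Leg 5: φ1=-0.0031137, φ2=-0.5916143, Δφ=-0.5885006, Δλ=4.0083197 rad; a=sin²(Δφ/2)+cosφ1·cosφ2·sin²(Δλ/2)=0.7677836394; c=2·atan2(√a, √(1-a))=2.135975670; dist=6371·c=13608.301 ≈ 13608.3 km; running total=47401.3 km
Leg 5 bearing: y=sinΔλ·cosφ2=-0.63266952, x=cosφ1·sinφ2-sinφ1·cosφ2·cosΔλ=-0.55937194; θ=atan2(y, x)=-131.4814° <0 so +360° → 228.5186° ≈ 228.5°
Leg 6: φ1=-0.5916143, φ2=-0.5840797, Δφ=0.0075346, Δλ=-3.8716761 rad; a=sin²(Δφ/2)+cosφ1·cosφ2·sin²(Δλ/2)=0.6042067280; c=2·atan2(√a, √(1-a))=1.780748840; dist=6371·c=11345.151 ≈ 11345.2 km; running total=58746.5 km
Leg 6 bearing: y=sinΔλ·cosφ2=0.55636782, x=cosφ1·sinφ2-sinφ1·cosφ2·cosΔλ=-0.80437472; θ=atan2(y, x)=145.3293° ≈ 145.3°
Leg 7: φ1=-0.5840797, φ2=0.3716120, Δφ=0.9556917, Δλ=-1.5228399 rad; a=sin²(Δφ/2)+cosφ1·cosφ2·sin²(Δλ/2)=0.5814867783; c=2·atan2(√a, √(1-a))=1.734500085; dist=6371·c=11050.500 ≈ 11050.5 km; running total=69797.0 km
Leg 7 bearing: y=sinΔλ·cosφ2=-0.93067199, x=cosφ1·sinφ2-sinφ1·cosφ2·cosΔλ=0.32755040; θ=atan2(y, x)=-70.6105° <0 so +360° → 289.3895° ≈ 289.4°

Leg 1: dist=10057.7 km, bearing=71.8°
Leg 2: dist=6602.5 km, bearing=145.6°
Leg 3: dist=12560.2 km, bearing=304.7°
Leg 4: dist=4572.6 km, bearing=186.8°
Leg 5: dist=13608.3 km, bearing=228.5°
Leg 6: dist=11345.2 km, bearing=145.3°
Leg 7: dist=11050.5 km, bearing=289.4°
Total: 69797.0 km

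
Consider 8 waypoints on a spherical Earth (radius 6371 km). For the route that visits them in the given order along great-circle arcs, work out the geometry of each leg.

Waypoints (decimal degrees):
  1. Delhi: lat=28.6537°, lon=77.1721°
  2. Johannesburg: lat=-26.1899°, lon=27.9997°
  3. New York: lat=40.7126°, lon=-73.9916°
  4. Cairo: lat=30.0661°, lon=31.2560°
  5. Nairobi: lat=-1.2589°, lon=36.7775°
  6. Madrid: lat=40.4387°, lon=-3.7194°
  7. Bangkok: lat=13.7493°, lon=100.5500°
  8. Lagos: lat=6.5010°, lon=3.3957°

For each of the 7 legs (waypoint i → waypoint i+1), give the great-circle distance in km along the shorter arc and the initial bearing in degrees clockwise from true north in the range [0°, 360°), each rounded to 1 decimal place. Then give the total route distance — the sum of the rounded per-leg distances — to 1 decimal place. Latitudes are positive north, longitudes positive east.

Leg 1: dist=8045.1 km, bearing=225.4°
Leg 2: dist=12833.7 km, bearing=304.8°
Leg 3: dist=9020.8 km, bearing=57.7°
Leg 4: dist=3532.1 km, bearing=169.5°
Leg 5: dist=6187.0 km, bearing=323.2°
Leg 6: dist=10186.3 km, bearing=70.3°
Leg 7: dist=10602.7 km, bearing=278.0°
Total: 60407.7 km

Leg 1: φ1=0.5001014, φ2=-0.4571000, Δφ=-0.9572014, Δλ=-0.8582203 rad; a=sin²(Δφ/2)+cosφ1·cosφ2·sin²(Δλ/2)=0.3484070445; c=2·atan2(√a, √(1-a))=1.262762169; dist=6371·c=8045.058 ≈ 8045.1 km; running total=8045.1 km
Leg 1 bearing: y=sinΔλ·cosφ2=-0.67899653, x=cosφ1·sinφ2-sinφ1·cosφ2·cosΔλ=-0.66861201; θ=atan2(y, x)=-134.5585° <0 so +360° → 225.4415° ≈ 225.4°
Leg 2: φ1=-0.4571000, φ2=0.7105689, Δφ=1.1676689, Δλ=-1.7800840 rad; a=sin²(Δφ/2)+cosφ1·cosφ2·sin²(Δλ/2)=0.7145952593; c=2·atan2(√a, √(1-a))=2.014392689; dist=6371·c=12833.696 ≈ 12833.7 km; running total=20878.8 km
Leg 2 bearing: y=sinΔλ·cosφ2=-0.74145092, x=cosφ1·sinφ2-sinφ1·cosφ2·cosΔλ=0.51579651; θ=atan2(y, x)=-55.1753° <0 so +360° → 304.8247° ≈ 304.8°
Leg 3: φ1=0.7105689, φ2=0.5247524, Δφ=-0.1858165, Δλ=1.8369171 rad; a=sin²(Δφ/2)+cosφ1·cosφ2·sin²(Δλ/2)=0.4228692002; c=2·atan2(√a, √(1-a))=1.415916263; dist=6371·c=9020.803 ≈ 9020.8 km; running total=29899.6 km
Leg 3 bearing: y=sinΔλ·cosφ2=0.83498279, x=cosφ1·sinφ2-sinφ1·cosφ2·cosΔλ=0.52821122; θ=atan2(y, x)=57.6825° ≈ 57.7°
Leg 4: φ1=0.5247524, φ2=-0.0219719, Δφ=-0.5467244, Δλ=0.0963684 rad; a=sin²(Δφ/2)+cosφ1·cosφ2·sin²(Δλ/2)=0.0748912515; c=2·atan2(√a, √(1-a))=0.554398017; dist=6371·c=3532.070 ≈ 3532.1 km; running total=33431.7 km
Leg 4 bearing: y=sinΔλ·cosφ2=0.09619604, x=cosφ1·sinφ2-sinφ1·cosφ2·cosΔλ=-0.51756790; θ=atan2(y, x)=169.4711° ≈ 169.5°
Leg 5: φ1=-0.0219719, φ2=0.7057885, Δφ=0.7277604, Δλ=-0.7068042 rad; a=sin²(Δφ/2)+cosφ1·cosφ2·sin²(Δλ/2)=0.2178091541; c=2·atan2(√a, √(1-a))=0.971112263; dist=6371·c=6186.956 ≈ 6187.0 km; running total=39618.7 km
Leg 5 bearing: y=sinΔλ·cosφ2=-0.49426383, x=cosφ1·sinφ2-sinφ1·cosφ2·cosΔλ=0.66119329; θ=atan2(y, x)=-36.7793° <0 so +360° → 323.2207° ≈ 323.2°
Leg 6: φ1=0.7057885, φ2=0.2399706, Δφ=-0.4658179, Δλ=1.8198443 rad; a=sin²(Δφ/2)+cosφ1·cosφ2·sin²(Δλ/2)=0.5140290203; c=2·atan2(√a, √(1-a))=1.598858050; dist=6371·c=10186.325 ≈ 10186.3 km; running total=49805.0 km
Leg 6 bearing: y=sinΔλ·cosφ2=0.94137656, x=cosφ1·sinφ2-sinφ1·cosφ2·cosΔλ=0.33618881; θ=atan2(y, x)=70.3471° ≈ 70.3°
Leg 7: φ1=0.2399706, φ2=0.1134639, Δφ=-0.1265067, Δλ=-1.6956624 rad; a=sin²(Δφ/2)+cosφ1·cosφ2·sin²(Δλ/2)=0.5466428303; c=2·atan2(√a, √(1-a))=1.664217819; dist=6371·c=10602.732 ≈ 10602.7 km; running total=60407.7 km
Leg 7 bearing: y=sinΔλ·cosφ2=-0.98583430, x=cosφ1·sinφ2-sinφ1·cosφ2·cosΔλ=0.13938625; θ=atan2(y, x)=-81.9523° <0 so +360° → 278.0477° ≈ 278.0°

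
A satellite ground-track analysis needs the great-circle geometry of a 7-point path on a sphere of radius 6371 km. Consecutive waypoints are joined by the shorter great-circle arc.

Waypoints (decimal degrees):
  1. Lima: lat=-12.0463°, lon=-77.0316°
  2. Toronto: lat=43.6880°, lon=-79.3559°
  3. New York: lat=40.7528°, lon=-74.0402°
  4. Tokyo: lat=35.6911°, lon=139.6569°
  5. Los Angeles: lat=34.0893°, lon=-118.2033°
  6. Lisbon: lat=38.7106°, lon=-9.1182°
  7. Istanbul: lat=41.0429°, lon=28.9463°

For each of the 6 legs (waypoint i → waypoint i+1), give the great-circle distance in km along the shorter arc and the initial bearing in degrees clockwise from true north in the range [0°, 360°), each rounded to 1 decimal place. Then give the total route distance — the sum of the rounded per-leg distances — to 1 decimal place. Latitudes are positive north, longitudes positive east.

Leg 1: φ1=-0.2102476, φ2=0.7624994, Δφ=0.9727470, Δλ=-0.0405667 rad; a=sin²(Δφ/2)+cosφ1·cosφ2·sin²(Δλ/2)=0.2187752044; c=2·atan2(√a, √(1-a))=0.973450878; dist=6371·c=6201.856 ≈ 6201.9 km; running total=6201.9 km
Leg 1 bearing: y=sinΔλ·cosφ2=-0.02932621, x=cosφ1·sinφ2-sinφ1·cosφ2·cosΔλ=0.82631134; θ=atan2(y, x)=-2.0326° <0 so +360° → 357.9674° ≈ 358.0°
Leg 2: φ1=0.7624994, φ2=0.7112705, Δφ=-0.0512289, Δλ=0.0927765 rad; a=sin²(Δφ/2)+cosφ1·cosφ2·sin²(Δλ/2)=0.0018338642; c=2·atan2(√a, √(1-a))=0.085673481; dist=6371·c=545.826 ≈ 545.8 km; running total=6747.7 km
Leg 2 bearing: y=sinΔλ·cosφ2=0.07018046, x=cosφ1·sinφ2-sinφ1·cosφ2·cosΔλ=-0.04895618; θ=atan2(y, x)=124.8987° ≈ 124.9°
Leg 3: φ1=0.7112705, φ2=0.6229272, Δφ=-0.0883433, Δλ=3.7297180 rad; a=sin²(Δφ/2)+cosφ1·cosφ2·sin²(Δλ/2)=0.5655122907; c=2·atan2(√a, √(1-a))=1.702198727; dist=6371·c=10844.708 ≈ 10844.7 km; running total=17592.4 km
Leg 3 bearing: y=sinΔλ·cosφ2=-0.45059611, x=cosφ1·sinφ2-sinφ1·cosφ2·cosΔλ=0.88306042; θ=atan2(y, x)=-27.0337° <0 so +360° → 332.9663° ≈ 333.0°
Leg 4: φ1=0.6229272, φ2=0.5949705, Δφ=-0.0279567, Δλ=-4.5005095 rad; a=sin²(Δφ/2)+cosφ1·cosφ2·sin²(Δλ/2)=0.4072271161; c=2·atan2(√a, √(1-a))=1.384169081; dist=6371·c=8818.541 ≈ 8818.5 km; running total=26410.9 km
Leg 4 bearing: y=sinΔλ·cosφ2=0.80964509, x=cosφ1·sinφ2-sinφ1·cosφ2·cosΔλ=0.55681918; θ=atan2(y, x)=55.4824° ≈ 55.5°
Leg 5: φ1=0.5949705, φ2=0.6756274, Δφ=0.0806569, Δλ=1.9038942 rad; a=sin²(Δφ/2)+cosφ1·cosφ2·sin²(Δλ/2)=0.4303896816; c=2·atan2(√a, √(1-a))=1.431121983; dist=6371·c=9117.678 ≈ 9117.7 km; running total=35528.6 km
Leg 5 bearing: y=sinΔλ·cosφ2=0.73742392, x=cosφ1·sinφ2-sinφ1·cosφ2·cosΔλ=0.66092630; θ=atan2(y, x)=48.1313° ≈ 48.1°
Leg 6: φ1=0.6756274, φ2=0.7163337, Δφ=0.0407063, Δλ=0.6643509 rad; a=sin²(Δφ/2)+cosφ1·cosφ2·sin²(Δλ/2)=0.0629990400; c=2·atan2(√a, √(1-a))=0.507418310; dist=6371·c=3232.762 ≈ 3232.8 km; running total=38761.4 km
Leg 6 bearing: y=sinΔλ·cosφ2=0.46501182, x=cosφ1·sinφ2-sinφ1·cosφ2·cosΔλ=0.14101293; θ=atan2(y, x)=73.1303° ≈ 73.1°

Leg 1: dist=6201.9 km, bearing=358.0°
Leg 2: dist=545.8 km, bearing=124.9°
Leg 3: dist=10844.7 km, bearing=333.0°
Leg 4: dist=8818.5 km, bearing=55.5°
Leg 5: dist=9117.7 km, bearing=48.1°
Leg 6: dist=3232.8 km, bearing=73.1°
Total: 38761.4 km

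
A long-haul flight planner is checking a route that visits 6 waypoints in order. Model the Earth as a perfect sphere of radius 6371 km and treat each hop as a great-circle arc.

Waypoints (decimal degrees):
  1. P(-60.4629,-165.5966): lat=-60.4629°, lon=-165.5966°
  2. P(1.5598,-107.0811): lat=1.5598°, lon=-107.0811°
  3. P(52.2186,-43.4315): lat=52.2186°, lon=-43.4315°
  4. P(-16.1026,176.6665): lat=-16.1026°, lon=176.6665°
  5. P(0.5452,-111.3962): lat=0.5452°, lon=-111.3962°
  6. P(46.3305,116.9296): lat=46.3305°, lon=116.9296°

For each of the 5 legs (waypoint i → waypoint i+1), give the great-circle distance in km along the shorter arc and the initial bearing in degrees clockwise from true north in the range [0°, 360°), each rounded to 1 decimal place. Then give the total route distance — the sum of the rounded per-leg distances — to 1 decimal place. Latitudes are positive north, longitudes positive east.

Leg 1: dist=8504.8 km, bearing=61.3°
Leg 2: dist=8110.8 km, bearing=35.0°
Leg 3: dist=14680.6 km, bearing=303.6°
Leg 4: dist=8098.1 km, bearing=84.3°
Leg 5: dist=12997.0 km, bearing=324.7°
Total: 52391.3 km

Leg 1: φ1=-1.0552767, φ2=0.0272236, Δφ=1.0825003, Δλ=1.0212881 rad; a=sin²(Δφ/2)+cosφ1·cosφ2·sin²(Δλ/2)=0.3831533781; c=2·atan2(√a, √(1-a))=1.334921946; dist=6371·c=8504.788 ≈ 8504.8 km; running total=8504.8 km
Leg 1 bearing: y=sinΔλ·cosφ2=0.85246549, x=cosφ1·sinφ2-sinφ1·cosφ2·cosΔλ=0.46764308; θ=atan2(y, x)=61.2518° ≈ 61.3°
Leg 2: φ1=0.0272236, φ2=0.9113865, Δφ=0.8841629, Δλ=1.1108951 rad; a=sin²(Δφ/2)+cosφ1·cosφ2·sin²(Δλ/2)=0.3533281430; c=2·atan2(√a, √(1-a))=1.273073774; dist=6371·c=8110.753 ≈ 8110.8 km; running total=16615.6 km
Leg 2 bearing: y=sinΔλ·cosφ2=0.54899388, x=cosφ1·sinφ2-sinφ1·cosφ2·cosΔλ=0.78265905; θ=atan2(y, x)=35.0476° ≈ 35.0°
Leg 3: φ1=0.9113865, φ2=-0.2810434, Δφ=-1.1924299, Δλ=3.8414348 rad; a=sin²(Δφ/2)+cosφ1·cosφ2·sin²(Δλ/2)=0.8347339833; c=2·atan2(√a, √(1-a))=2.304288669; dist=6371·c=14680.623 ≈ 14680.6 km; running total=31296.2 km
Leg 3 bearing: y=sinΔλ·cosφ2=-0.61882680, x=cosφ1·sinφ2-sinφ1·cosφ2·cosΔλ=0.41093313; θ=atan2(y, x)=-56.4138° <0 so +360° → 303.5862° ≈ 303.6°
Leg 4: φ1=-0.2810434, φ2=0.0095155, Δφ=0.2905589, Δλ=-5.0276426 rad; a=sin²(Δφ/2)+cosφ1·cosφ2·sin²(Δλ/2)=0.3523798551; c=2·atan2(√a, √(1-a))=1.271089317; dist=6371·c=8098.110 ≈ 8098.1 km; running total=39394.3 km
Leg 4 bearing: y=sinΔλ·cosφ2=0.95067474, x=cosφ1·sinφ2-sinφ1·cosφ2·cosΔλ=0.09513520; θ=atan2(y, x)=84.2854° ≈ 84.3°
Leg 5: φ1=0.0095155, φ2=0.8086198, Δφ=0.7991042, Δλ=3.9850370 rad; a=sin²(Δφ/2)+cosφ1·cosφ2·sin²(Δλ/2)=0.7261020370; c=2·atan2(√a, √(1-a))=2.040031294; dist=6371·c=12997.039 ≈ 12997.0 km; running total=52391.3 km
Leg 5 bearing: y=sinΔλ·cosφ2=-0.51575855, x=cosφ1·sinφ2-sinφ1·cosφ2·cosΔλ=0.72767066; θ=atan2(y, x)=-35.3283° <0 so +360° → 324.6717° ≈ 324.7°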